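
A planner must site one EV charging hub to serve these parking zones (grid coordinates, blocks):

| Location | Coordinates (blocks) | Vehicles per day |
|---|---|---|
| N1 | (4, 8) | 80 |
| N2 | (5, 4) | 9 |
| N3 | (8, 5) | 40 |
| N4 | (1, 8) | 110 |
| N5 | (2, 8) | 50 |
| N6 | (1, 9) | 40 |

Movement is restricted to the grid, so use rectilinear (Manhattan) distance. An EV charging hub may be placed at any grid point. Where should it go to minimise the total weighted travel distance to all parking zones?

Manhattan distance separates: Σwᵢ(|x−xᵢ|+|y−yᵢ|) = Σwᵢ|x−xᵢ| + Σwᵢ|y−yᵢ|, so x and y are optimised independently as 1-D weighted medians.
Total weight W = 329; half = 164.5.
x-coordinate, sorted with cumulative weight:
  x=1 (N4, w=110) cum 110
  x=1 (N6, w=40) cum 150
  x=2 (N5, w=50) cum 200  ← median
  x=4 (N1, w=80) cum 280
  x=5 (N2, w=9) cum 289
  x=8 (N3, w=40) cum 329
⇒ x* = 2
y-coordinate, sorted with cumulative weight:
  y=4 (N2, w=9) cum 9
  y=5 (N3, w=40) cum 49
  y=8 (N1, w=80) cum 129
  y=8 (N4, w=110) cum 239  ← median
  y=8 (N5, w=50) cum 289
  y=9 (N6, w=40) cum 329
⇒ y* = 8

(2, 8)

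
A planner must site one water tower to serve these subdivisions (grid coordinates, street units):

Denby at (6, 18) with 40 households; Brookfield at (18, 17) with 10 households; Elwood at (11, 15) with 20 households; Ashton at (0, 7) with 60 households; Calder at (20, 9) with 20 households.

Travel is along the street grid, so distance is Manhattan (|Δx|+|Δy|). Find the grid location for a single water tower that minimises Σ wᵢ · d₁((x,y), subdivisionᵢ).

Manhattan distance separates: Σwᵢ(|x−xᵢ|+|y−yᵢ|) = Σwᵢ|x−xᵢ| + Σwᵢ|y−yᵢ|, so x and y are optimised independently as 1-D weighted medians.
Total weight W = 150; half = 75.
x-coordinate, sorted with cumulative weight:
  x=0 (Ashton, w=60) cum 60
  x=6 (Denby, w=40) cum 100  ← median
  x=11 (Elwood, w=20) cum 120
  x=18 (Brookfield, w=10) cum 130
  x=20 (Calder, w=20) cum 150
⇒ x* = 6
y-coordinate, sorted with cumulative weight:
  y=7 (Ashton, w=60) cum 60
  y=9 (Calder, w=20) cum 80  ← median
  y=15 (Elwood, w=20) cum 100
  y=17 (Brookfield, w=10) cum 110
  y=18 (Denby, w=40) cum 150
⇒ y* = 9

(6, 9)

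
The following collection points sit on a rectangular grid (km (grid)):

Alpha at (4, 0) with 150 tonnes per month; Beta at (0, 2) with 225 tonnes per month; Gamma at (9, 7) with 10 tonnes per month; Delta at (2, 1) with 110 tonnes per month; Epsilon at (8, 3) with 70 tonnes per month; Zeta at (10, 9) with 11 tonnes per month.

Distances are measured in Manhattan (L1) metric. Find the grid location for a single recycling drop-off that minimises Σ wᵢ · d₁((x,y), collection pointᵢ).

Manhattan distance separates: Σwᵢ(|x−xᵢ|+|y−yᵢ|) = Σwᵢ|x−xᵢ| + Σwᵢ|y−yᵢ|, so x and y are optimised independently as 1-D weighted medians.
Total weight W = 576; half = 288.
x-coordinate, sorted with cumulative weight:
  x=0 (Beta, w=225) cum 225
  x=2 (Delta, w=110) cum 335  ← median
  x=4 (Alpha, w=150) cum 485
  x=8 (Epsilon, w=70) cum 555
  x=9 (Gamma, w=10) cum 565
  x=10 (Zeta, w=11) cum 576
⇒ x* = 2
y-coordinate, sorted with cumulative weight:
  y=0 (Alpha, w=150) cum 150
  y=1 (Delta, w=110) cum 260
  y=2 (Beta, w=225) cum 485  ← median
  y=3 (Epsilon, w=70) cum 555
  y=7 (Gamma, w=10) cum 565
  y=9 (Zeta, w=11) cum 576
⇒ y* = 2

(2, 2)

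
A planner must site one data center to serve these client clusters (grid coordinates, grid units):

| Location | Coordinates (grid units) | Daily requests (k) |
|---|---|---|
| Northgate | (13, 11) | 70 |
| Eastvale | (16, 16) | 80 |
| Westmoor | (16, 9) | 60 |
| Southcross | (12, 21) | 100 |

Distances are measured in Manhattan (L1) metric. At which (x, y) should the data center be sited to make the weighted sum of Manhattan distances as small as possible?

Manhattan distance separates: Σwᵢ(|x−xᵢ|+|y−yᵢ|) = Σwᵢ|x−xᵢ| + Σwᵢ|y−yᵢ|, so x and y are optimised independently as 1-D weighted medians.
Total weight W = 310; half = 155.
x-coordinate, sorted with cumulative weight:
  x=12 (Southcross, w=100) cum 100
  x=13 (Northgate, w=70) cum 170  ← median
  x=16 (Eastvale, w=80) cum 250
  x=16 (Westmoor, w=60) cum 310
⇒ x* = 13
y-coordinate, sorted with cumulative weight:
  y=9 (Westmoor, w=60) cum 60
  y=11 (Northgate, w=70) cum 130
  y=16 (Eastvale, w=80) cum 210  ← median
  y=21 (Southcross, w=100) cum 310
⇒ y* = 16

(13, 16)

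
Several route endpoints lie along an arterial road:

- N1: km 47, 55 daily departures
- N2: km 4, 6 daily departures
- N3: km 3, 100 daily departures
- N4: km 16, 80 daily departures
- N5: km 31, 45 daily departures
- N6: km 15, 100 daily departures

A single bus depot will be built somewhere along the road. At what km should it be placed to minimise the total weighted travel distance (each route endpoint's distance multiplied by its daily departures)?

For a sum of weighted absolute distances on a line, the optimum is the weighted median (not the mean). Total weight W = 386; half-weight = 193.
Sort by position and accumulate weight:
  km 3 (N3, w=100) → cum 100
  km 4 (N2, w=6) → cum 106
  km 15 (N6, w=100) → cum 206  ≥ 193 → median here
  km 16 (N4, w=80) → cum 286
  km 31 (N5, w=45) → cum 331
  km 47 (N1, w=55) → cum 386
Optimal location: km 15.

x = 15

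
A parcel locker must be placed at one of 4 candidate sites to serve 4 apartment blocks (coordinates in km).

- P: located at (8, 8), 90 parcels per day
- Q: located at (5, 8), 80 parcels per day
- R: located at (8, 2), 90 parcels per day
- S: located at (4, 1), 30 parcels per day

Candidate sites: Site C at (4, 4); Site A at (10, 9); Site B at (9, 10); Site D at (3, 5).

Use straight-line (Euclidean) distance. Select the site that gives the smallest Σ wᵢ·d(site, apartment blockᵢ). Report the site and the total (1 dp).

Site C, total 1331.5 km

Total weighted distance at each candidate:
  Site C (4, 4): total = 1331.5
  Site A (10, 9): total = 1564.4
  Site B (9, 10): total = 1593.5
  Site D (3, 5): total = 1461.7
Minimum is at Site C with total 1331.5 km.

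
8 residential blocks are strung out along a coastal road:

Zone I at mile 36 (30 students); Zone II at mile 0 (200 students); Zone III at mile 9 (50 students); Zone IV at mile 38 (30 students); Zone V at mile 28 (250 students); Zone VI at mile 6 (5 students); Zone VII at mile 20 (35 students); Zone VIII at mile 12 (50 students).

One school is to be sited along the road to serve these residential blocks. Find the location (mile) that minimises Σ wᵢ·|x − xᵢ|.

For a sum of weighted absolute distances on a line, the optimum is the weighted median (not the mean). Total weight W = 650; half-weight = 325.
Sort by position and accumulate weight:
  mile 0 (Zone II, w=200) → cum 200
  mile 6 (Zone VI, w=5) → cum 205
  mile 9 (Zone III, w=50) → cum 255
  mile 12 (Zone VIII, w=50) → cum 305
  mile 20 (Zone VII, w=35) → cum 340  ≥ 325 → median here
  mile 28 (Zone V, w=250) → cum 590
  mile 36 (Zone I, w=30) → cum 620
  mile 38 (Zone IV, w=30) → cum 650
Optimal location: mile 20.

x = 20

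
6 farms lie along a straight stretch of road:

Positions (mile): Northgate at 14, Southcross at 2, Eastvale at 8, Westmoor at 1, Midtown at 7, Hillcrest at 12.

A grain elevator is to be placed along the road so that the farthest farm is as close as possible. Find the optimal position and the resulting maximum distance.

location 7.5, max distance 6.5

The 1-center on a line is the midpoint of the two extreme points: leftmost at 1, rightmost at 14.
Optimal location = (1 + 14)/2 = 7.5; maximum distance = (14 − 1)/2 = 6.5.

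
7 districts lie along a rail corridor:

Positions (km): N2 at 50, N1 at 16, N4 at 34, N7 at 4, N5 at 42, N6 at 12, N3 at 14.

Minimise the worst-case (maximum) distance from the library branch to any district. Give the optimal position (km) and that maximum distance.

The 1-center on a line is the midpoint of the two extreme points: leftmost at 4, rightmost at 50.
Optimal location = (4 + 50)/2 = 27; maximum distance = (50 − 4)/2 = 23.

location 27, max distance 23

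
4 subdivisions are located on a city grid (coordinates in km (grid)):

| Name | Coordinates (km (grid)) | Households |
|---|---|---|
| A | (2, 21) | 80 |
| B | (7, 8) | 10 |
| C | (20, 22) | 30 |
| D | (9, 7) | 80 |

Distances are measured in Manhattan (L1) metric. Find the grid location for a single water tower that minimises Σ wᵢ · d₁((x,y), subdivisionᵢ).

Manhattan distance separates: Σwᵢ(|x−xᵢ|+|y−yᵢ|) = Σwᵢ|x−xᵢ| + Σwᵢ|y−yᵢ|, so x and y are optimised independently as 1-D weighted medians.
Total weight W = 200; half = 100.
x-coordinate, sorted with cumulative weight:
  x=2 (A, w=80) cum 80
  x=7 (B, w=10) cum 90
  x=9 (D, w=80) cum 170  ← median
  x=20 (C, w=30) cum 200
⇒ x* = 9
y-coordinate, sorted with cumulative weight:
  y=7 (D, w=80) cum 80
  y=8 (B, w=10) cum 90
  y=21 (A, w=80) cum 170  ← median
  y=22 (C, w=30) cum 200
⇒ y* = 21

(9, 21)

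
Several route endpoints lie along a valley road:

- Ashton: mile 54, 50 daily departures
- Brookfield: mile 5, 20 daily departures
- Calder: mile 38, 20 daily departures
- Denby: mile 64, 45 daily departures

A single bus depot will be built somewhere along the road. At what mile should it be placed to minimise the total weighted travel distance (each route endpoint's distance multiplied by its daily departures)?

x = 54

For a sum of weighted absolute distances on a line, the optimum is the weighted median (not the mean). Total weight W = 135; half-weight = 67.5.
Sort by position and accumulate weight:
  mile 5 (Brookfield, w=20) → cum 20
  mile 38 (Calder, w=20) → cum 40
  mile 54 (Ashton, w=50) → cum 90  ≥ 67.5 → median here
  mile 64 (Denby, w=45) → cum 135
Optimal location: mile 54.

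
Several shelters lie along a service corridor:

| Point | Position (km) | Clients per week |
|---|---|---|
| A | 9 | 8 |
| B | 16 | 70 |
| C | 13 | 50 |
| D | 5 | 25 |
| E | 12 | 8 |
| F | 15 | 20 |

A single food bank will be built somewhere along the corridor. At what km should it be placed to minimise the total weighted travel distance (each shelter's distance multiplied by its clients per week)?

For a sum of weighted absolute distances on a line, the optimum is the weighted median (not the mean). Total weight W = 181; half-weight = 90.5.
Sort by position and accumulate weight:
  km 5 (D, w=25) → cum 25
  km 9 (A, w=8) → cum 33
  km 12 (E, w=8) → cum 41
  km 13 (C, w=50) → cum 91  ≥ 90.5 → median here
  km 15 (F, w=20) → cum 111
  km 16 (B, w=70) → cum 181
Optimal location: km 13.

x = 13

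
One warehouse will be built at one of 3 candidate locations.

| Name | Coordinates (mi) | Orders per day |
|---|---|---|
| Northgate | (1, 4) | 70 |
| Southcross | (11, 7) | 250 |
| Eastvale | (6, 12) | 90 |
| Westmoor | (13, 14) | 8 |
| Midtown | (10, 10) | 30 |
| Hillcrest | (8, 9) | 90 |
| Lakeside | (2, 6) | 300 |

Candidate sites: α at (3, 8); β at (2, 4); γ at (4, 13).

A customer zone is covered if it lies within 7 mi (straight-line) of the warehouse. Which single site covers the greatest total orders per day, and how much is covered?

α, covering 550

Coverage radius r = 7 mi; a point is covered iff (Δx)²+(Δy)² ≤ 7² = 49.
  α (3, 8): covers {Northgate, Eastvale, Hillcrest, Lakeside} → 550
  β (2, 4): covers {Northgate, Lakeside} → 370
  γ (4, 13): covers {Eastvale, Midtown, Hillcrest} → 210
Maximum coverage at α: 550 orders per day.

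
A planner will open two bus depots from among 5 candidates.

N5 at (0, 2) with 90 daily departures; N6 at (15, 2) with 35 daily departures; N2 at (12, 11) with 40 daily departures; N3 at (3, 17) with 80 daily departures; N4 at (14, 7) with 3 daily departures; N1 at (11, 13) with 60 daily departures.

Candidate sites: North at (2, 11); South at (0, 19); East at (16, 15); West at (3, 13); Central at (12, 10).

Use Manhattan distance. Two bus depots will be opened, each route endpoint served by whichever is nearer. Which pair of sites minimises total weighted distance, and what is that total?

{North, Central}, total 2230

Evaluate every pair (each demand assigned to the nearer of the two):
  {North, Central}: total = 2230
  {West, Central}: total = 2260
  {South, Central}: total = 2610
  {North, East}: total = 2810
  {East, West}: total = 2840
  {North, West}: total = 3008
  {South, East}: total = 3190
  {North, South}: total = 3268
  {South, West}: total = 3356
  {East, Central}: total = 3680
Best pair: {North, Central} with total 2230.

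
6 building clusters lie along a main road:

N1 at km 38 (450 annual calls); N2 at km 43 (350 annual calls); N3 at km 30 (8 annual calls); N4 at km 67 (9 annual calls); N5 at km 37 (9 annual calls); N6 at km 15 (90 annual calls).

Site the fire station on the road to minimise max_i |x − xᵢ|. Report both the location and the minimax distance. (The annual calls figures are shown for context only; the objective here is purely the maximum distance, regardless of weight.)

The 1-center on a line is the midpoint of the two extreme points: leftmost at 15, rightmost at 67.
Optimal location = (15 + 67)/2 = 41; maximum distance = (67 − 15)/2 = 26.

location 41, max distance 26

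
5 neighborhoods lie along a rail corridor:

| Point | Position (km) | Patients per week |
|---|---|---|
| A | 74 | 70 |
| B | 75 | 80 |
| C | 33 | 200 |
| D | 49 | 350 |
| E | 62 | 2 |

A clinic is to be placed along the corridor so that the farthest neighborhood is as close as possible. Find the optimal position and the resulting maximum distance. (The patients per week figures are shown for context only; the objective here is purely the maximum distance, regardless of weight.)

The 1-center on a line is the midpoint of the two extreme points: leftmost at 33, rightmost at 75.
Optimal location = (33 + 75)/2 = 54; maximum distance = (75 − 33)/2 = 21.

location 54, max distance 21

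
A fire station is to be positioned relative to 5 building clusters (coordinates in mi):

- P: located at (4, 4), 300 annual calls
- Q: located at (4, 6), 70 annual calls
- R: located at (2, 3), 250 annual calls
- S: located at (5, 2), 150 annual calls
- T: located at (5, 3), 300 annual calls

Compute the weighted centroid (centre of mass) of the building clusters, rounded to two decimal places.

(3.95, 3.34)

The minimiser of Σwᵢ‖p−pᵢ‖² is the weighted centroid p* = (Σwᵢpᵢ)/(Σwᵢ).
Σwᵢ = 1070.
Σwᵢxᵢ = 300·4 + 70·4 + 250·2 + 150·5 + 300·5 = 4230.
Σwᵢyᵢ = 300·4 + 70·6 + 250·3 + 150·2 + 300·3 = 3570.
x* = 4230/1070 = 3.95, y* = 3570/1070 = 3.34.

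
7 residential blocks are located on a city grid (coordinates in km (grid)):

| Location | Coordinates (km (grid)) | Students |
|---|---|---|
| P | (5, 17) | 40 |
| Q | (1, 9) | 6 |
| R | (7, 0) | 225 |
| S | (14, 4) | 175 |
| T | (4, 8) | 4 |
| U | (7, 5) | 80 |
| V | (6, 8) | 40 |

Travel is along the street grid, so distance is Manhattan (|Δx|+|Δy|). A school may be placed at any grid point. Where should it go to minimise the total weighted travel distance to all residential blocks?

(7, 4)

Manhattan distance separates: Σwᵢ(|x−xᵢ|+|y−yᵢ|) = Σwᵢ|x−xᵢ| + Σwᵢ|y−yᵢ|, so x and y are optimised independently as 1-D weighted medians.
Total weight W = 570; half = 285.
x-coordinate, sorted with cumulative weight:
  x=1 (Q, w=6) cum 6
  x=4 (T, w=4) cum 10
  x=5 (P, w=40) cum 50
  x=6 (V, w=40) cum 90
  x=7 (R, w=225) cum 315  ← median
  x=7 (U, w=80) cum 395
  x=14 (S, w=175) cum 570
⇒ x* = 7
y-coordinate, sorted with cumulative weight:
  y=0 (R, w=225) cum 225
  y=4 (S, w=175) cum 400  ← median
  y=5 (U, w=80) cum 480
  y=8 (T, w=4) cum 484
  y=8 (V, w=40) cum 524
  y=9 (Q, w=6) cum 530
  y=17 (P, w=40) cum 570
⇒ y* = 4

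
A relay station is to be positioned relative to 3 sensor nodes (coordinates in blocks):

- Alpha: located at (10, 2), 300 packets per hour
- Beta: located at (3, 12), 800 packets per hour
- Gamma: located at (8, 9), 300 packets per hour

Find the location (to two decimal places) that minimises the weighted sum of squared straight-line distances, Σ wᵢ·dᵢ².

(5.57, 9.21)

The minimiser of Σwᵢ‖p−pᵢ‖² is the weighted centroid p* = (Σwᵢpᵢ)/(Σwᵢ).
Σwᵢ = 1400.
Σwᵢxᵢ = 300·10 + 800·3 + 300·8 = 7800.
Σwᵢyᵢ = 300·2 + 800·12 + 300·9 = 12900.
x* = 7800/1400 = 5.57, y* = 12900/1400 = 9.21.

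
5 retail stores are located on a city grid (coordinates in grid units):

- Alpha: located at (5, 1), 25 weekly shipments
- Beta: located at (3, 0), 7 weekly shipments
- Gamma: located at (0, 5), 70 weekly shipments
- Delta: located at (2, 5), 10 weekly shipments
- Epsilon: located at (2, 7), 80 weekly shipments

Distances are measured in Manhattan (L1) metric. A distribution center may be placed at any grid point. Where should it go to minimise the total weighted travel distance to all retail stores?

(2, 5)

Manhattan distance separates: Σwᵢ(|x−xᵢ|+|y−yᵢ|) = Σwᵢ|x−xᵢ| + Σwᵢ|y−yᵢ|, so x and y are optimised independently as 1-D weighted medians.
Total weight W = 192; half = 96.
x-coordinate, sorted with cumulative weight:
  x=0 (Gamma, w=70) cum 70
  x=2 (Delta, w=10) cum 80
  x=2 (Epsilon, w=80) cum 160  ← median
  x=3 (Beta, w=7) cum 167
  x=5 (Alpha, w=25) cum 192
⇒ x* = 2
y-coordinate, sorted with cumulative weight:
  y=0 (Beta, w=7) cum 7
  y=1 (Alpha, w=25) cum 32
  y=5 (Gamma, w=70) cum 102  ← median
  y=5 (Delta, w=10) cum 112
  y=7 (Epsilon, w=80) cum 192
⇒ y* = 5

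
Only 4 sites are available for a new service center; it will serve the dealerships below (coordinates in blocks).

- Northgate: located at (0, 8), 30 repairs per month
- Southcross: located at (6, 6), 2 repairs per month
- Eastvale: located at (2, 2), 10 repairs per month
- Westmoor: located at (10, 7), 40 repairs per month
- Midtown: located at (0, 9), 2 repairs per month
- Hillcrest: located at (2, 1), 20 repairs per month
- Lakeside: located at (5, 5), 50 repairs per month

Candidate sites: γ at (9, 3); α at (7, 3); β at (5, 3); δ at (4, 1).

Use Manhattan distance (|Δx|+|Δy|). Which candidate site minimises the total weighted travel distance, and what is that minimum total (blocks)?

Total weighted distance at each candidate:
  γ (9, 3): total = 1222
  α (7, 3): total = 1074
  β (5, 3): total = 930
  δ (4, 1): total = 1168
Minimum is at β with total 930 blocks.

β, total 930 blocks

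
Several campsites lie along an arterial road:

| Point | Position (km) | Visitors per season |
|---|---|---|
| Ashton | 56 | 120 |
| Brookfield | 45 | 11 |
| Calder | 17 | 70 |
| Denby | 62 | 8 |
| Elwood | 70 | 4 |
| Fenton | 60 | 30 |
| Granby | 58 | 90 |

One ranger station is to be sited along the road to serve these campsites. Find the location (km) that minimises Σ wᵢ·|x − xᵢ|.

x = 56

For a sum of weighted absolute distances on a line, the optimum is the weighted median (not the mean). Total weight W = 333; half-weight = 166.5.
Sort by position and accumulate weight:
  km 17 (Calder, w=70) → cum 70
  km 45 (Brookfield, w=11) → cum 81
  km 56 (Ashton, w=120) → cum 201  ≥ 166.5 → median here
  km 58 (Granby, w=90) → cum 291
  km 60 (Fenton, w=30) → cum 321
  km 62 (Denby, w=8) → cum 329
  km 70 (Elwood, w=4) → cum 333
Optimal location: km 56.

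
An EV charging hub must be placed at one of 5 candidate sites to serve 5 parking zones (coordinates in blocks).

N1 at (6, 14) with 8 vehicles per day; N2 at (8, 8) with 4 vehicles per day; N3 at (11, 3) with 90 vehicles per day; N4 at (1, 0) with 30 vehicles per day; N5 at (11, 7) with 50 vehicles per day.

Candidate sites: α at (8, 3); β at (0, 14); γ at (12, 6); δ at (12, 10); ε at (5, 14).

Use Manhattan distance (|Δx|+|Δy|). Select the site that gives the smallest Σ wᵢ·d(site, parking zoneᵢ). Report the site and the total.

Total weighted distance at each candidate:
  α (8, 3): total = 1044
  β (0, 14): total = 3434
  γ (12, 6): total = 1106
  δ (12, 10): total = 1654
  ε (5, 14): total = 2764
Minimum is at α with total 1044 blocks.

α, total 1044 blocks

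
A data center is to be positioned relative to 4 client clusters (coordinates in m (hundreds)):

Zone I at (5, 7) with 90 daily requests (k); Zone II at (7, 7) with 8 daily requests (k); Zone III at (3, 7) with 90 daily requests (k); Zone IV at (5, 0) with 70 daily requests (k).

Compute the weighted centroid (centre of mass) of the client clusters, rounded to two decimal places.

(4.36, 5.10)

The minimiser of Σwᵢ‖p−pᵢ‖² is the weighted centroid p* = (Σwᵢpᵢ)/(Σwᵢ).
Σwᵢ = 258.
Σwᵢxᵢ = 90·5 + 8·7 + 90·3 + 70·5 = 1126.
Σwᵢyᵢ = 90·7 + 8·7 + 90·7 + 70·0 = 1316.
x* = 1126/258 = 4.36, y* = 1316/258 = 5.10.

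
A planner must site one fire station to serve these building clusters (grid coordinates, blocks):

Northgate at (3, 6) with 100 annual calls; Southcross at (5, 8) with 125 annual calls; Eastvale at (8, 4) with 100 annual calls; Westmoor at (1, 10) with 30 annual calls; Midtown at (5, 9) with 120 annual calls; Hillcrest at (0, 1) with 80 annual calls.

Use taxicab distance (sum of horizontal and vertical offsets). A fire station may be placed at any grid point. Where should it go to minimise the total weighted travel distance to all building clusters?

Manhattan distance separates: Σwᵢ(|x−xᵢ|+|y−yᵢ|) = Σwᵢ|x−xᵢ| + Σwᵢ|y−yᵢ|, so x and y are optimised independently as 1-D weighted medians.
Total weight W = 555; half = 277.5.
x-coordinate, sorted with cumulative weight:
  x=0 (Hillcrest, w=80) cum 80
  x=1 (Westmoor, w=30) cum 110
  x=3 (Northgate, w=100) cum 210
  x=5 (Southcross, w=125) cum 335  ← median
  x=5 (Midtown, w=120) cum 455
  x=8 (Eastvale, w=100) cum 555
⇒ x* = 5
y-coordinate, sorted with cumulative weight:
  y=1 (Hillcrest, w=80) cum 80
  y=4 (Eastvale, w=100) cum 180
  y=6 (Northgate, w=100) cum 280  ← median
  y=8 (Southcross, w=125) cum 405
  y=9 (Midtown, w=120) cum 525
  y=10 (Westmoor, w=30) cum 555
⇒ y* = 6

(5, 6)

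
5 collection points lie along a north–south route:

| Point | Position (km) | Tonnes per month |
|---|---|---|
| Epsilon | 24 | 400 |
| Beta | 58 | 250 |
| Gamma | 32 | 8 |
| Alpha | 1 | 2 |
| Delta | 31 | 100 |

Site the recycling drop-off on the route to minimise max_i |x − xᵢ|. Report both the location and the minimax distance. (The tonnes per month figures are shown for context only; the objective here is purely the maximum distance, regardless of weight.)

location 29.5, max distance 28.5

The 1-center on a line is the midpoint of the two extreme points: leftmost at 1, rightmost at 58.
Optimal location = (1 + 58)/2 = 29.5; maximum distance = (58 − 1)/2 = 28.5.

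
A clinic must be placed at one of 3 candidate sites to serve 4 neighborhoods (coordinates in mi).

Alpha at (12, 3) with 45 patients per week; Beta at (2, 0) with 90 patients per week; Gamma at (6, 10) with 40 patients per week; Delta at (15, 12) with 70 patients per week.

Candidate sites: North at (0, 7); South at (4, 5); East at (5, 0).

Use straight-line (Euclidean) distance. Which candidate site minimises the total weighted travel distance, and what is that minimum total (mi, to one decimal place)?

South, total 1983.8 mi

Total weighted distance at each candidate:
  North (0, 7): total = 2599.5
  South (4, 5): total = 1983.8
  East (5, 0): total = 2108.1
Minimum is at South with total 1983.8 mi.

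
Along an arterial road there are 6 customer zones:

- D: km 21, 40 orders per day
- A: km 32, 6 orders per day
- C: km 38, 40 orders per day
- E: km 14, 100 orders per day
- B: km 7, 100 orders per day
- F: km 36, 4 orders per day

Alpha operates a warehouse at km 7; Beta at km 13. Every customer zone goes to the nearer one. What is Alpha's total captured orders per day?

100

The indifferent point is the midpoint (7+13)/2 = 10; customer zones left of it (closer to Alpha at 7) go to Alpha, those right go to Beta.
  B at 7 (w=100) → Alpha
  E at 14 (w=100) → Beta
  D at 21 (w=40) → Beta
  A at 32 (w=6) → Beta
  F at 36 (w=4) → Beta
  C at 38 (w=40) → Beta
Alpha captures 100; Beta captures 190.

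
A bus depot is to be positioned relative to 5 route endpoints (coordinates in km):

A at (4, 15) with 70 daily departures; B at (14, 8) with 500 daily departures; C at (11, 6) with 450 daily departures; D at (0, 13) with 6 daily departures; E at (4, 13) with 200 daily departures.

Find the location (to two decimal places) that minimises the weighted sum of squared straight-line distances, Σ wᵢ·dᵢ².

The minimiser of Σwᵢ‖p−pᵢ‖² is the weighted centroid p* = (Σwᵢpᵢ)/(Σwᵢ).
Σwᵢ = 1226.
Σwᵢxᵢ = 70·4 + 500·14 + 450·11 + 6·0 + 200·4 = 13030.
Σwᵢyᵢ = 70·15 + 500·8 + 450·6 + 6·13 + 200·13 = 10428.
x* = 13030/1226 = 10.63, y* = 10428/1226 = 8.51.

(10.63, 8.51)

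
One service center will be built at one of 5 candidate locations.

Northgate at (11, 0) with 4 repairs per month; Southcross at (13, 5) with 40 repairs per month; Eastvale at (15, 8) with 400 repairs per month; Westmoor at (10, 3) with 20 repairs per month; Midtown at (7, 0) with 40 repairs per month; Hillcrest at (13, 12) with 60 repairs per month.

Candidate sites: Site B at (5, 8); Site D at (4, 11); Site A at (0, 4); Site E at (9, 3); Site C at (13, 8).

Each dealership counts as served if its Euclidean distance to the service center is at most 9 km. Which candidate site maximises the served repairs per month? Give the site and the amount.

Site C, covering 524

Coverage radius r = 9 km; a point is covered iff (Δx)²+(Δy)² ≤ 9² = 81.
  Site B (5, 8): covers {Southcross, Westmoor, Midtown, Hillcrest} → 160
  Site D (4, 11): covers {none} → 0
  Site A (0, 4): covers {Midtown} → 40
  Site E (9, 3): covers {Northgate, Southcross, Eastvale, Westmoor, Midtown} → 504
  Site C (13, 8): covers {Northgate, Southcross, Eastvale, Westmoor, Hillcrest} → 524
Maximum coverage at Site C: 524 repairs per month.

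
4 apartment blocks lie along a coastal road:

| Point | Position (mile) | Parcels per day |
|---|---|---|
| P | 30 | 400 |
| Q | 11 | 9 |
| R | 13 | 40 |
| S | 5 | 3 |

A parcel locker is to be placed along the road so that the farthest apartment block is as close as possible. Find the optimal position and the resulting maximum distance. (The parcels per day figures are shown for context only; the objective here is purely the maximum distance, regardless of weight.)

location 17.5, max distance 12.5

The 1-center on a line is the midpoint of the two extreme points: leftmost at 5, rightmost at 30.
Optimal location = (5 + 30)/2 = 17.5; maximum distance = (30 − 5)/2 = 12.5.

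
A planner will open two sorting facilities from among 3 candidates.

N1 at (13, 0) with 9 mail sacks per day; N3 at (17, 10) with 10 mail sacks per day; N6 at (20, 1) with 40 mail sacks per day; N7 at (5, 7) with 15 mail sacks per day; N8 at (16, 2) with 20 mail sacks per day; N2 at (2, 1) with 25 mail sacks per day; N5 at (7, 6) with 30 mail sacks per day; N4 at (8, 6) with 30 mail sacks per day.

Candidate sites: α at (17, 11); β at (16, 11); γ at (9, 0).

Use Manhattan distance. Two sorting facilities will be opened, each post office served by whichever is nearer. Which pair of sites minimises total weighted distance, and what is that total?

{α, γ}, total 1521

Evaluate every pair (each demand assigned to the nearer of the two):
  {α, γ}: total = 1521
  {β, γ}: total = 1531
  {α, β}: total = 2471
Best pair: {α, γ} with total 1521.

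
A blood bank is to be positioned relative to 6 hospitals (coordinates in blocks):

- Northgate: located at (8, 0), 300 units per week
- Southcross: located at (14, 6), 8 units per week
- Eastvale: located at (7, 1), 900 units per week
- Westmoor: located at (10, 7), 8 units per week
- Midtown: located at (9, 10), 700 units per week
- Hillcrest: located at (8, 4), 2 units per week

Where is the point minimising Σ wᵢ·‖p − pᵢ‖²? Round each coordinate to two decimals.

The minimiser of Σwᵢ‖p−pᵢ‖² is the weighted centroid p* = (Σwᵢpᵢ)/(Σwᵢ).
Σwᵢ = 1918.
Σwᵢxᵢ = 300·8 + 8·14 + 900·7 + 8·10 + 700·9 + 2·8 = 15208.
Σwᵢyᵢ = 300·0 + 8·6 + 900·1 + 8·7 + 700·10 + 2·4 = 8012.
x* = 15208/1918 = 7.93, y* = 8012/1918 = 4.18.

(7.93, 4.18)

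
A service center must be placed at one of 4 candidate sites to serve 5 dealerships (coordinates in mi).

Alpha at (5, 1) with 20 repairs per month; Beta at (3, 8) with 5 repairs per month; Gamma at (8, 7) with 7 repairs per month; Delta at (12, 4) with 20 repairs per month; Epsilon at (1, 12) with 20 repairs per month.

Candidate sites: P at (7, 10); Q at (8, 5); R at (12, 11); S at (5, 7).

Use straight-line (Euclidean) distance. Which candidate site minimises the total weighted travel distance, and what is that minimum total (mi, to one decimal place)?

Q, total 423.6 mi

Total weighted distance at each candidate:
  P (7, 10): total = 511.6
  Q (8, 5): total = 423.6
  R (12, 11): total = 692.1
  S (5, 7): total = 432.6
Minimum is at Q with total 423.6 mi.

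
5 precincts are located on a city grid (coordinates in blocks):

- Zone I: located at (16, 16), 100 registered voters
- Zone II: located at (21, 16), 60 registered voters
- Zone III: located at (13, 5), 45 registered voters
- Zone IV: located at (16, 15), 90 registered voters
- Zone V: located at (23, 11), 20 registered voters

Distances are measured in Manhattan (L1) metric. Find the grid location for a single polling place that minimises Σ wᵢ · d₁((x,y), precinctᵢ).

(16, 16)

Manhattan distance separates: Σwᵢ(|x−xᵢ|+|y−yᵢ|) = Σwᵢ|x−xᵢ| + Σwᵢ|y−yᵢ|, so x and y are optimised independently as 1-D weighted medians.
Total weight W = 315; half = 157.5.
x-coordinate, sorted with cumulative weight:
  x=13 (Zone III, w=45) cum 45
  x=16 (Zone I, w=100) cum 145
  x=16 (Zone IV, w=90) cum 235  ← median
  x=21 (Zone II, w=60) cum 295
  x=23 (Zone V, w=20) cum 315
⇒ x* = 16
y-coordinate, sorted with cumulative weight:
  y=5 (Zone III, w=45) cum 45
  y=11 (Zone V, w=20) cum 65
  y=15 (Zone IV, w=90) cum 155
  y=16 (Zone I, w=100) cum 255  ← median
  y=16 (Zone II, w=60) cum 315
⇒ y* = 16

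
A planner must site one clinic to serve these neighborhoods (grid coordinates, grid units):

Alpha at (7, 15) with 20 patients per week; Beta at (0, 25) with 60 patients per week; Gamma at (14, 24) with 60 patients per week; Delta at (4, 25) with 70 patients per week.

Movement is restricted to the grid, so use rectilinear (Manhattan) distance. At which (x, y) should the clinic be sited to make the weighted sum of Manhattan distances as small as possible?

Manhattan distance separates: Σwᵢ(|x−xᵢ|+|y−yᵢ|) = Σwᵢ|x−xᵢ| + Σwᵢ|y−yᵢ|, so x and y are optimised independently as 1-D weighted medians.
Total weight W = 210; half = 105.
x-coordinate, sorted with cumulative weight:
  x=0 (Beta, w=60) cum 60
  x=4 (Delta, w=70) cum 130  ← median
  x=7 (Alpha, w=20) cum 150
  x=14 (Gamma, w=60) cum 210
⇒ x* = 4
y-coordinate, sorted with cumulative weight:
  y=15 (Alpha, w=20) cum 20
  y=24 (Gamma, w=60) cum 80
  y=25 (Beta, w=60) cum 140  ← median
  y=25 (Delta, w=70) cum 210
⇒ y* = 25

(4, 25)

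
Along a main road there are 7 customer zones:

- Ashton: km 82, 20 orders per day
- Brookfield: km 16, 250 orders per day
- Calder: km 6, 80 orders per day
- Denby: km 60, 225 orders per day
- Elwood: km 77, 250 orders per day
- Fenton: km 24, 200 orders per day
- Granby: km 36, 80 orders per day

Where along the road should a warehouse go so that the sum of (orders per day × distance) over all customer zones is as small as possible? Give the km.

For a sum of weighted absolute distances on a line, the optimum is the weighted median (not the mean). Total weight W = 1105; half-weight = 552.5.
Sort by position and accumulate weight:
  km 6 (Calder, w=80) → cum 80
  km 16 (Brookfield, w=250) → cum 330
  km 24 (Fenton, w=200) → cum 530
  km 36 (Granby, w=80) → cum 610  ≥ 552.5 → median here
  km 60 (Denby, w=225) → cum 835
  km 77 (Elwood, w=250) → cum 1085
  km 82 (Ashton, w=20) → cum 1105
Optimal location: km 36.

x = 36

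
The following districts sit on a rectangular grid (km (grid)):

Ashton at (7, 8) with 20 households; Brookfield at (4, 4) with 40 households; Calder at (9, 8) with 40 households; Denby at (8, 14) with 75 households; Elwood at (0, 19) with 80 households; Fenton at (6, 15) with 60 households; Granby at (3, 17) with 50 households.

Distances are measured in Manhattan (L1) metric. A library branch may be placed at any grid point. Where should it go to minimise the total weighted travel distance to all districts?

(6, 15)

Manhattan distance separates: Σwᵢ(|x−xᵢ|+|y−yᵢ|) = Σwᵢ|x−xᵢ| + Σwᵢ|y−yᵢ|, so x and y are optimised independently as 1-D weighted medians.
Total weight W = 365; half = 182.5.
x-coordinate, sorted with cumulative weight:
  x=0 (Elwood, w=80) cum 80
  x=3 (Granby, w=50) cum 130
  x=4 (Brookfield, w=40) cum 170
  x=6 (Fenton, w=60) cum 230  ← median
  x=7 (Ashton, w=20) cum 250
  x=8 (Denby, w=75) cum 325
  x=9 (Calder, w=40) cum 365
⇒ x* = 6
y-coordinate, sorted with cumulative weight:
  y=4 (Brookfield, w=40) cum 40
  y=8 (Ashton, w=20) cum 60
  y=8 (Calder, w=40) cum 100
  y=14 (Denby, w=75) cum 175
  y=15 (Fenton, w=60) cum 235  ← median
  y=17 (Granby, w=50) cum 285
  y=19 (Elwood, w=80) cum 365
⇒ y* = 15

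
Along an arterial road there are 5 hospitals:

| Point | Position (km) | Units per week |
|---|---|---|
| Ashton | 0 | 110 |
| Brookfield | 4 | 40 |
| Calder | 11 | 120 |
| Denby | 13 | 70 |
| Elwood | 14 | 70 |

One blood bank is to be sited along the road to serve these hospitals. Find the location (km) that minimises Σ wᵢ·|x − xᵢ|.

x = 11

For a sum of weighted absolute distances on a line, the optimum is the weighted median (not the mean). Total weight W = 410; half-weight = 205.
Sort by position and accumulate weight:
  km 0 (Ashton, w=110) → cum 110
  km 4 (Brookfield, w=40) → cum 150
  km 11 (Calder, w=120) → cum 270  ≥ 205 → median here
  km 13 (Denby, w=70) → cum 340
  km 14 (Elwood, w=70) → cum 410
Optimal location: km 11.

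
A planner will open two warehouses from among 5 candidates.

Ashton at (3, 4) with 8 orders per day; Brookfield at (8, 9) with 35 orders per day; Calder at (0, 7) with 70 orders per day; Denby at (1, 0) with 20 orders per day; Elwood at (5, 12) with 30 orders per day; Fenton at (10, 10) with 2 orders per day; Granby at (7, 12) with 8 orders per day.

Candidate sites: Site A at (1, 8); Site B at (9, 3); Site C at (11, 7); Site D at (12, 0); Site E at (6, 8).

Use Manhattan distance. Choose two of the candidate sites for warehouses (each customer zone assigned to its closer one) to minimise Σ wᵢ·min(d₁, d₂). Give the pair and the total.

Evaluate every pair (each demand assigned to the nearer of the two):
  {Site A, Site E}: total = 655
  {Site A, Site C}: total = 843
  {Site A, Site B}: total = 929
  {Site A, Site D}: total = 970
  {Site B, Site E}: total = 1073
  {Site D, Site E}: total = 1073
  {Site C, Site E}: total = 1109
  {Site B, Site C}: total = 1631
  {Site C, Site D}: total = 1663
  {Site B, Site D}: total = 1925
Best pair: {Site A, Site E} with total 655.

{Site A, Site E}, total 655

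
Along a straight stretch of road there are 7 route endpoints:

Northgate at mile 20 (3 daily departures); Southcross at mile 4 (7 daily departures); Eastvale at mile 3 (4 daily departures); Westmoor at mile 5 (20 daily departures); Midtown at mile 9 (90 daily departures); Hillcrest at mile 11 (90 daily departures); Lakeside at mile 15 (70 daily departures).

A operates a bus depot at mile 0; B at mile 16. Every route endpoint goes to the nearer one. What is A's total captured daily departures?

31

The indifferent point is the midpoint (0+16)/2 = 8; route endpoints left of it (closer to A at 0) go to A, those right go to B.
  Eastvale at 3 (w=4) → A
  Southcross at 4 (w=7) → A
  Westmoor at 5 (w=20) → A
  Midtown at 9 (w=90) → B
  Hillcrest at 11 (w=90) → B
  Lakeside at 15 (w=70) → B
  Northgate at 20 (w=3) → B
A captures 31; B captures 253.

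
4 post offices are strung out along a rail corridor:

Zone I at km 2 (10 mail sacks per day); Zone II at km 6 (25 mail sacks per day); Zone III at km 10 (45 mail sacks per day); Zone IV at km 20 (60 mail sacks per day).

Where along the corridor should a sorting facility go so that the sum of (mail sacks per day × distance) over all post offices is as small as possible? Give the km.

For a sum of weighted absolute distances on a line, the optimum is the weighted median (not the mean). Total weight W = 140; half-weight = 70.
Sort by position and accumulate weight:
  km 2 (Zone I, w=10) → cum 10
  km 6 (Zone II, w=25) → cum 35
  km 10 (Zone III, w=45) → cum 80  ≥ 70 → median here
  km 20 (Zone IV, w=60) → cum 140
Optimal location: km 10.

x = 10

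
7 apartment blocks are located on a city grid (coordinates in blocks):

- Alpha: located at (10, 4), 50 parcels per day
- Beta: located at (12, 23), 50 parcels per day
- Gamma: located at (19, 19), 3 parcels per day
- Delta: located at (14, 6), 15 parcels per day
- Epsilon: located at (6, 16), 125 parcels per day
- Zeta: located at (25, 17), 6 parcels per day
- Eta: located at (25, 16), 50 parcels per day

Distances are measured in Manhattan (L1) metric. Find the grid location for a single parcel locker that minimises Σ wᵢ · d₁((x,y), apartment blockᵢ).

Manhattan distance separates: Σwᵢ(|x−xᵢ|+|y−yᵢ|) = Σwᵢ|x−xᵢ| + Σwᵢ|y−yᵢ|, so x and y are optimised independently as 1-D weighted medians.
Total weight W = 299; half = 149.5.
x-coordinate, sorted with cumulative weight:
  x=6 (Epsilon, w=125) cum 125
  x=10 (Alpha, w=50) cum 175  ← median
  x=12 (Beta, w=50) cum 225
  x=14 (Delta, w=15) cum 240
  x=19 (Gamma, w=3) cum 243
  x=25 (Zeta, w=6) cum 249
  x=25 (Eta, w=50) cum 299
⇒ x* = 10
y-coordinate, sorted with cumulative weight:
  y=4 (Alpha, w=50) cum 50
  y=6 (Delta, w=15) cum 65
  y=16 (Epsilon, w=125) cum 190  ← median
  y=16 (Eta, w=50) cum 240
  y=17 (Zeta, w=6) cum 246
  y=19 (Gamma, w=3) cum 249
  y=23 (Beta, w=50) cum 299
⇒ y* = 16

(10, 16)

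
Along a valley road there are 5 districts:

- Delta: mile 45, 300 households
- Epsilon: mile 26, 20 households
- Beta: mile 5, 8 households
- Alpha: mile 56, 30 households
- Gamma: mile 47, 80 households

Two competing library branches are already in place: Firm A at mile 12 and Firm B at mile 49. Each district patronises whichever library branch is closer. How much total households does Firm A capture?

The indifferent point is the midpoint (12+49)/2 = 30.5; districts left of it (closer to Firm A at 12) go to Firm A, those right go to Firm B.
  Beta at 5 (w=8) → Firm A
  Epsilon at 26 (w=20) → Firm A
  Delta at 45 (w=300) → Firm B
  Gamma at 47 (w=80) → Firm B
  Alpha at 56 (w=30) → Firm B
Firm A captures 28; Firm B captures 410.

28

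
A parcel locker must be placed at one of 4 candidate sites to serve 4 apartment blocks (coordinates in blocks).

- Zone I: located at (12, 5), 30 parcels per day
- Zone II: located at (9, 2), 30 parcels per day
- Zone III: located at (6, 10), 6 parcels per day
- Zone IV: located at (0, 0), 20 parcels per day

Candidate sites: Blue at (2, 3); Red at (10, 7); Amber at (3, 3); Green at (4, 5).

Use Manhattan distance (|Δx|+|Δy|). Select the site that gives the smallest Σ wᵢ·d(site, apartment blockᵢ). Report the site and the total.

Total weighted distance at each candidate:
  Blue (2, 3): total = 766
  Red (10, 7): total = 682
  Amber (3, 3): total = 720
  Green (4, 5): total = 702
Minimum is at Red with total 682 blocks.

Red, total 682 blocks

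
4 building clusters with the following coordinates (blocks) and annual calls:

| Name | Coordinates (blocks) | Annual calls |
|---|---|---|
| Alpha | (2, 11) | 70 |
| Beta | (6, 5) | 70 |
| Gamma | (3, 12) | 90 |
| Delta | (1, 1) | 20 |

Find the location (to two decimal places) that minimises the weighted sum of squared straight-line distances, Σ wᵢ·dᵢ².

The minimiser of Σwᵢ‖p−pᵢ‖² is the weighted centroid p* = (Σwᵢpᵢ)/(Σwᵢ).
Σwᵢ = 250.
Σwᵢxᵢ = 70·2 + 70·6 + 90·3 + 20·1 = 850.
Σwᵢyᵢ = 70·11 + 70·5 + 90·12 + 20·1 = 2220.
x* = 850/250 = 3.40, y* = 2220/250 = 8.88.

(3.40, 8.88)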